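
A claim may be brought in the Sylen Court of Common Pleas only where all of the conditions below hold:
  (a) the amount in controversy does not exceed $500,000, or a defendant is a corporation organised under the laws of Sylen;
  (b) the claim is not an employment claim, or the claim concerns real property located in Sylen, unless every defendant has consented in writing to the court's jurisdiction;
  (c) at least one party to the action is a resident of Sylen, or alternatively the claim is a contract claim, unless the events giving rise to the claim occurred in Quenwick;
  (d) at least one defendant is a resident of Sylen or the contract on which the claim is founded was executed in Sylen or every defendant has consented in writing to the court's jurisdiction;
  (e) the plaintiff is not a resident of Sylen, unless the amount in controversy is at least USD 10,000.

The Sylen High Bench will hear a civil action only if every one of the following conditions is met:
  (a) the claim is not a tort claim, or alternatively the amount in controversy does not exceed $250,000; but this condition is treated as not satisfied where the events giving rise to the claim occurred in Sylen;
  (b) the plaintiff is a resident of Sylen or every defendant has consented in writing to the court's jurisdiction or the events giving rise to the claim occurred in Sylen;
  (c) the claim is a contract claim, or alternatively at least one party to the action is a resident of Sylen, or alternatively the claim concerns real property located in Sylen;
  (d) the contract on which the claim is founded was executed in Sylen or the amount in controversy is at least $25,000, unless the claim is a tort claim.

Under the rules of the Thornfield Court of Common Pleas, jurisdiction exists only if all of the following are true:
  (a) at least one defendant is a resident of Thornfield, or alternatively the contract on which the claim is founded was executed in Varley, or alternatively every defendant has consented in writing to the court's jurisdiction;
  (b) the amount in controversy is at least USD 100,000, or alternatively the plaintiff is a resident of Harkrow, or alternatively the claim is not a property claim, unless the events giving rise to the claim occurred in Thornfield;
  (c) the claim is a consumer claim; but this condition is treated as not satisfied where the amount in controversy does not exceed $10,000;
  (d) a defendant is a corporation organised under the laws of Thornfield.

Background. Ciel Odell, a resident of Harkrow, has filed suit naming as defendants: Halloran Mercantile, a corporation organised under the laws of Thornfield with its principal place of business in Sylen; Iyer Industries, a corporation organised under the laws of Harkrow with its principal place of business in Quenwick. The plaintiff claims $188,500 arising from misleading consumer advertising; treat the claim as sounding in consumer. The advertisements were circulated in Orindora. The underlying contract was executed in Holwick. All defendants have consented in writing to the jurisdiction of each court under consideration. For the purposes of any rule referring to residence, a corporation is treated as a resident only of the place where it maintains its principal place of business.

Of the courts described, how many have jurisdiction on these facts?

3

The Sylen Court of Common Pleas:
  (a) The amount in controversy is 188,500 dollars, within the $500,000 ceiling, which satisfies one of the alternatives. Met.
  (b) The claim is a consumer claim, not an employment claim, so one alternative holds. Met.
  (c) Halloran Mercantile resides in Sylen, so one alternative holds. Condition met.
  (d) Halloran Mercantile resides in Sylen — that alternative is enough. Condition met.
  (e) The plaintiff resides in Harkrow, which is not Sylen. Satisfied.
  → Jurisdiction lies.
The Sylen High Bench:
  (a) The claim is a consumer claim, not a tort claim, so this disjunct is met. And the carve-out is inapplicable — the operative events occurred in Orindora, not Sylen. Condition met.
  (b) Every defendant has filed written consent, which satisfies one of the alternatives. Condition met.
  (c) Halloran Mercantile resides in Sylen — that alternative is enough. Satisfied.
  (d) The amount in controversy is $188,500, which meets the 25,000 dollars floor, so one alternative holds. Met.
  → Every requirement is satisfied — jurisdiction.
The Thornfield Court of Common Pleas:
  (a) Every defendant has filed written consent, which satisfies one of the alternatives. Satisfied.
  (b) The amount in controversy is USD 188,500, which meets the $100,000 floor, so one alternative holds. Met.
  (c) The claim is a consumer claim. The exception is not triggered, since the amount in controversy is 188,500 dollars, above the $10,000 ceiling. Satisfied.
  (d) Halloran Mercantile is organised under the laws of Thornfield. Met.
  → Jurisdiction lies.
Courts with jurisdiction: the Sylen Court of Common Pleas, the Sylen High Bench, the Thornfield Court of Common Pleas — 3 in total.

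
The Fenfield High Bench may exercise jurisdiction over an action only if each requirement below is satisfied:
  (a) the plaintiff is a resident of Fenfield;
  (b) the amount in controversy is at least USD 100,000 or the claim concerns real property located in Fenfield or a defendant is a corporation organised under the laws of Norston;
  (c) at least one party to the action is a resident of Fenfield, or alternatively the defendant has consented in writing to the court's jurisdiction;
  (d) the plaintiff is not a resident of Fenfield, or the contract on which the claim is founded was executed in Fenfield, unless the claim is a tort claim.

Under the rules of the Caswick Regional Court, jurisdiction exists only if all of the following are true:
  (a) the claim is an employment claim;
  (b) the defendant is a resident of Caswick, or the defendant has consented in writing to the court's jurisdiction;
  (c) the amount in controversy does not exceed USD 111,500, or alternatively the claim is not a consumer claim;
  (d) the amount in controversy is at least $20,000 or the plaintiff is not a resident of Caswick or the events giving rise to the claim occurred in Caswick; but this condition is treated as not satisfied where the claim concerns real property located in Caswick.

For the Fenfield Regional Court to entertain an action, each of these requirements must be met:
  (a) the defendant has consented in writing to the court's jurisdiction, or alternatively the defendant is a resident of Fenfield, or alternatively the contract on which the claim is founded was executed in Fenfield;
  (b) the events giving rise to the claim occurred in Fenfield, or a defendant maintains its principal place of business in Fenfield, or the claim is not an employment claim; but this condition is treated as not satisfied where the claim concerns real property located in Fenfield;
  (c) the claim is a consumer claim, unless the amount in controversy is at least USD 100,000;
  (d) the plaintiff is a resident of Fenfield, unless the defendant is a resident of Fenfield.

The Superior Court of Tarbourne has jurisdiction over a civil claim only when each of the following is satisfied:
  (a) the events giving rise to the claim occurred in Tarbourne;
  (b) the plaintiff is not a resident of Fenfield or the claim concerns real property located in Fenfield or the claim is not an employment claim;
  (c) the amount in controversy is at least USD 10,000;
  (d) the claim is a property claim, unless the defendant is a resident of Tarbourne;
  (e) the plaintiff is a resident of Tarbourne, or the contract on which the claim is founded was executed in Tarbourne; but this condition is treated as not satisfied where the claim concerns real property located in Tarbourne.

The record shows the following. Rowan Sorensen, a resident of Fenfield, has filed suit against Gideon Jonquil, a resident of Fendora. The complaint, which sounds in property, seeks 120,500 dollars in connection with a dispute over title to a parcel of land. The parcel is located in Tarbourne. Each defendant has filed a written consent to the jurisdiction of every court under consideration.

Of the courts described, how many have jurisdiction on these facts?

The Fenfield High Bench:
  (a) The plaintiff resides in Fenfield. Condition met.
  (b) The amount in controversy is 120,500 dollars, which meets the $100,000 floor, which satisfies one of the alternatives. Met.
  (c) Rowan Sorensen resides in Fenfield, which satisfies one of the alternatives. Satisfied.
  (d) The plaintiff resides in Fenfield; no contract (and hence no place of execution) is alleged — no alternative holds. And the claim is a property claim, not a tort claim, so the proviso does not save it. Not met.
  → Not every requirement is met — no jurisdiction.
The Caswick Regional Court:
  (a) The claim is a property claim, not an employment claim. Fails.
  (b) Every defendant has filed written consent, which satisfies one of the alternatives. Satisfied.
  (c) The claim is a property claim, not a consumer claim, which satisfies one of the alternatives. Condition met.
  (d) The amount in controversy is $120,500, which meets the 20,000 dollars floor — that alternative is enough. And the carve-out is inapplicable — the property lies in Tarbourne, not Caswick. Satisfied.
  → The court lacks jurisdiction.
The Fenfield Regional Court:
  (a) Every defendant has filed written consent — that alternative is enough. Met.
  (b) The claim is a property claim, not an employment claim — that alternative is enough. The exception is not triggered, since the property lies in Tarbourne, not Fenfield. Met.
  (c) The claim is a property claim, not a consumer claim. But the amount in controversy is 120,500 dollars, which meets the $100,000 floor, and the 'unless' clause therefore excuses the requirement. Met.
  (d) The plaintiff resides in Fenfield. Met.
  → Every requirement is satisfied — jurisdiction.
The Superior Court of Tarbourne:
  (a) The operative events occurred in Tarbourne. Condition met.
  (b) The claim is a property claim, not an employment claim, which satisfies one of the alternatives. Met.
  (c) The amount in controversy is $120,500, which meets the USD 10,000 floor. Satisfied.
  (d) The claim is a property claim. Condition met.
  (e) The plaintiff resides in Fenfield, not Tarbourne; no contract (and hence no place of execution) is alleged — every alternative fails. Not satisfied.
  → Not every requirement is met — no jurisdiction.
Courts with jurisdiction: the Fenfield Regional Court — 1 in total.

1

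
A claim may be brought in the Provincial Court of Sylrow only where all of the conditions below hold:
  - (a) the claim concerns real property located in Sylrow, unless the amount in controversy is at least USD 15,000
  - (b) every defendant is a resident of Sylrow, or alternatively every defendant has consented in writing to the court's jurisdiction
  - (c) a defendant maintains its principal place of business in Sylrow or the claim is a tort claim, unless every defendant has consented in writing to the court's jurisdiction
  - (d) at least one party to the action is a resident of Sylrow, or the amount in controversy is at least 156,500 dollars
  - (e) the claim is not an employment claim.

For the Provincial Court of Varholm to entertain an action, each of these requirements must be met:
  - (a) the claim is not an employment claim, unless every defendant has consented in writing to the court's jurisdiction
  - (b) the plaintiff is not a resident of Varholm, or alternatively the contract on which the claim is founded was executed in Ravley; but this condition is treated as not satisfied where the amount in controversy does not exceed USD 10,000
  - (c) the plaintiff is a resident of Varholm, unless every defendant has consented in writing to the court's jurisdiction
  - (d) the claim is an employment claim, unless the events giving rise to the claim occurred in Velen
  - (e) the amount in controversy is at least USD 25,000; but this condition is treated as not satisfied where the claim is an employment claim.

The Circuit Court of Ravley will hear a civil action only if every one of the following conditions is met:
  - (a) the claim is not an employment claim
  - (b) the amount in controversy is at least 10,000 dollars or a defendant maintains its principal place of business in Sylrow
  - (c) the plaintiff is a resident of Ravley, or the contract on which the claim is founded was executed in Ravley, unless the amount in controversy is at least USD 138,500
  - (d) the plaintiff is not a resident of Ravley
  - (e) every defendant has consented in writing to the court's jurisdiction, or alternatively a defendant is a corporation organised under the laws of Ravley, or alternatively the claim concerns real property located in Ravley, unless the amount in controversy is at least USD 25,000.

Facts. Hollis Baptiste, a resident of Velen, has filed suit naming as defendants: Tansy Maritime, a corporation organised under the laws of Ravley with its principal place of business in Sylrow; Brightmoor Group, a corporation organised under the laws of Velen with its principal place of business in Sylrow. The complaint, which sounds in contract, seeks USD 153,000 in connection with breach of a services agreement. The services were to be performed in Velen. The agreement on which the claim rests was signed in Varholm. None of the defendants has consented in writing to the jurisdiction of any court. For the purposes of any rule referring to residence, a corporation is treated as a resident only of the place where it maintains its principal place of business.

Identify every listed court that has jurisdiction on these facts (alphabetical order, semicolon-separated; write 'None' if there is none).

The Provincial Court of Sylrow:
  (a) The claim does not concern real property. But the amount in controversy is USD 153,000, which meets the USD 15,000 floor, and the 'unless' clause therefore excuses the requirement. Satisfied.
  (b) The defendants reside as follows — Tansy Maritime in Sylrow, Brightmoor Group in Sylrow — all in Sylrow, which satisfies one of the alternatives. Condition met.
  (c) Tansy Maritime has its principal place of business in Sylrow, so one alternative holds. Met.
  (d) Tansy Maritime resides in Sylrow, so this disjunct is met. Satisfied.
  (e) The claim is a contract claim, not an employment claim. Satisfied.
  → Jurisdiction lies.
The Provincial Court of Varholm:
  (a) The claim is a contract claim, not an employment claim. Satisfied.
  (b) The plaintiff resides in Velen, which is not Varholm, which satisfies one of the alternatives. The exception is not triggered, since the amount in controversy is $153,000, above the USD 10,000 ceiling. Satisfied.
  (c) The plaintiff resides in Velen, not Varholm. Nor does the 'unless' clause help: no such written consent has been filed. Condition not met.
  (d) The claim is a contract claim, not an employment claim. However, the operative events occurred in Velen, so the 'unless' proviso supplies this condition. Condition met.
  (e) The amount in controversy is USD 153,000, which meets the USD 25,000 floor. And the carve-out is inapplicable — the claim is a contract claim, not an employment claim. Met.
  → The court lacks jurisdiction.
The Circuit Court of Ravley:
  (a) The claim is a contract claim, not an employment claim. Satisfied.
  (b) The amount in controversy is USD 153,000, which meets the $10,000 floor, so one alternative holds. Met.
  (c) The plaintiff resides in Velen, not Ravley; the contract was executed in Varholm, not Ravley — none of the alternatives is met. The proviso rescues it, though: the amount in controversy is $153,000, which meets the USD 138,500 floor. Satisfied.
  (d) The plaintiff resides in Velen, which is not Ravley. Met.
  (e) Tansy Maritime is organised under the laws of Ravley, which satisfies one of the alternatives. Met.
  → Every requirement is satisfied — jurisdiction.

the Circuit Court of Ravley; the Provincial Court of Sylrow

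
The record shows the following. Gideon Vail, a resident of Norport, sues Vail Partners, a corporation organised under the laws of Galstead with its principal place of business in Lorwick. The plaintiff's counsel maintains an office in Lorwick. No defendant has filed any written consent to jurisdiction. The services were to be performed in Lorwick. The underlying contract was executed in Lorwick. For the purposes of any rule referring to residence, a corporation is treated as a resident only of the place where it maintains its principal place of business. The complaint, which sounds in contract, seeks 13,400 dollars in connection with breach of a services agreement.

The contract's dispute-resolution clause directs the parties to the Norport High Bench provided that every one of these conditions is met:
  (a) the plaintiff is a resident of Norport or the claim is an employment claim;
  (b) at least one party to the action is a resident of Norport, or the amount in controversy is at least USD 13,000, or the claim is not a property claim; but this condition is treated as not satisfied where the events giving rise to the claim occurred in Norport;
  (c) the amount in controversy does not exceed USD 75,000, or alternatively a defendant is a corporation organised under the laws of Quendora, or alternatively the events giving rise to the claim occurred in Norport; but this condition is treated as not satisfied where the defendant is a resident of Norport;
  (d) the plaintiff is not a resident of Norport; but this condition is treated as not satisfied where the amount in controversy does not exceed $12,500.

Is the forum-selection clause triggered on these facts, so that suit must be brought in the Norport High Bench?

No

The Norport High Bench:
  (a) The plaintiff resides in Norport, so this disjunct is met. Condition met.
  (b) Gideon Vail resides in Norport — that alternative is enough. The carve-out does not apply: the operative events occurred in Lorwick, not Norport. Met.
  (c) The amount in controversy is USD 13,400, within the USD 75,000 ceiling — that alternative is enough. And the carve-out is inapplicable — the defendant resides in Lorwick, not Norport. Met.
  (d) The plaintiff resides in Norport. Not satisfied.
  → Forum clause is not triggered.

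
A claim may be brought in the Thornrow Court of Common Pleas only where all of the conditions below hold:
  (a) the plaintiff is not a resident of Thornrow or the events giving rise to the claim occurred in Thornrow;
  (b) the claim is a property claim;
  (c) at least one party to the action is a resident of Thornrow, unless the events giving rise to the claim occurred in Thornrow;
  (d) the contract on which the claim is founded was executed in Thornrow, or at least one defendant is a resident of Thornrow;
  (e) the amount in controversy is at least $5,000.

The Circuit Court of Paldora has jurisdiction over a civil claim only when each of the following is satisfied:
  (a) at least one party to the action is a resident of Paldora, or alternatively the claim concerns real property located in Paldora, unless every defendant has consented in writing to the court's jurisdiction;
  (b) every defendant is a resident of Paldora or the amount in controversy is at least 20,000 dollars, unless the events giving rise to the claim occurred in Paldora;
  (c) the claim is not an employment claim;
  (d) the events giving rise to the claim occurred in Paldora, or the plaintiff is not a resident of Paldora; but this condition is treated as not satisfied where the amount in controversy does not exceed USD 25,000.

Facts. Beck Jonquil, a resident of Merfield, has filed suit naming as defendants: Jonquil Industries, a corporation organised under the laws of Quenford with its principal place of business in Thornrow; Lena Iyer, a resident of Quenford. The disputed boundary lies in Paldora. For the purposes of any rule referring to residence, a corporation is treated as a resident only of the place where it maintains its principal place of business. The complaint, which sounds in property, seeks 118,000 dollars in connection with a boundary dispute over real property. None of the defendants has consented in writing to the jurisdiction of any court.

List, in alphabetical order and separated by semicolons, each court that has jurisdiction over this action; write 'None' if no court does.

The Thornrow Court of Common Pleas:
  (a) The plaintiff resides in Merfield, which is not Thornrow, which satisfies one of the alternatives. Condition met.
  (b) The claim is a property claim. Condition met.
  (c) Jonquil Industries resides in Thornrow. Condition met.
  (d) Jonquil Industries resides in Thornrow, which satisfies one of the alternatives. Satisfied.
  (e) The amount in controversy is USD 118,000, which meets the $5,000 floor. Met.
  → The court has jurisdiction.
The Circuit Court of Paldora:
  (a) The property lies in Paldora, so one alternative holds. Satisfied.
  (b) The amount in controversy is USD 118,000, which meets the $20,000 floor, so one alternative holds. Condition met.
  (c) The claim is a property claim, not an employment claim. Condition met.
  (d) The operative events occurred in Paldora, so this disjunct is met. The exception is not triggered, since the amount in controversy is $118,000, above the 25,000 dollars ceiling. Satisfied.
  → All conditions met; jurisdiction exists.

the Circuit Court of Paldora; the Thornrow Court of Common Pleas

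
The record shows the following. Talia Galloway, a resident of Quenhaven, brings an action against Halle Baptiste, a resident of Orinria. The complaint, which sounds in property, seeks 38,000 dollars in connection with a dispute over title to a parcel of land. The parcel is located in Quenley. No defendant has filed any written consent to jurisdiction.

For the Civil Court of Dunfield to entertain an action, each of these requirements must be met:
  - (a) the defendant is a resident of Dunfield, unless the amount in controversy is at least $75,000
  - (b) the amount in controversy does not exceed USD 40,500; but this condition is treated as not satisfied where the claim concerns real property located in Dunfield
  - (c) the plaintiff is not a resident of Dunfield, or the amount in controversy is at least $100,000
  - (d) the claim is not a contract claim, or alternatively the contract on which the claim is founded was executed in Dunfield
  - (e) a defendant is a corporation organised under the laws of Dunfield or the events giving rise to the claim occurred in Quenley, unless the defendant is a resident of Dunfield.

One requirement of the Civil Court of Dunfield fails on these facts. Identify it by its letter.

(a)

The Civil Court of Dunfield:
  (a) The defendant resides in Orinria, not Dunfield. And the amount in controversy is $38,000, below the USD 75,000 floor, so the proviso does not save it. Not met.
  (b) The amount in controversy is 38,000 dollars, within the 40,500 dollars ceiling. And the carve-out is inapplicable — the property lies in Quenley, not Dunfield. Satisfied.
  (c) The plaintiff resides in Quenhaven, which is not Dunfield, which satisfies one of the alternatives. Condition met.
  (d) The claim is a property claim, not a contract claim, which satisfies one of the alternatives. Condition met.
  (e) The operative events occurred in Quenley, so this disjunct is met. Satisfied.
Only condition (a) fails.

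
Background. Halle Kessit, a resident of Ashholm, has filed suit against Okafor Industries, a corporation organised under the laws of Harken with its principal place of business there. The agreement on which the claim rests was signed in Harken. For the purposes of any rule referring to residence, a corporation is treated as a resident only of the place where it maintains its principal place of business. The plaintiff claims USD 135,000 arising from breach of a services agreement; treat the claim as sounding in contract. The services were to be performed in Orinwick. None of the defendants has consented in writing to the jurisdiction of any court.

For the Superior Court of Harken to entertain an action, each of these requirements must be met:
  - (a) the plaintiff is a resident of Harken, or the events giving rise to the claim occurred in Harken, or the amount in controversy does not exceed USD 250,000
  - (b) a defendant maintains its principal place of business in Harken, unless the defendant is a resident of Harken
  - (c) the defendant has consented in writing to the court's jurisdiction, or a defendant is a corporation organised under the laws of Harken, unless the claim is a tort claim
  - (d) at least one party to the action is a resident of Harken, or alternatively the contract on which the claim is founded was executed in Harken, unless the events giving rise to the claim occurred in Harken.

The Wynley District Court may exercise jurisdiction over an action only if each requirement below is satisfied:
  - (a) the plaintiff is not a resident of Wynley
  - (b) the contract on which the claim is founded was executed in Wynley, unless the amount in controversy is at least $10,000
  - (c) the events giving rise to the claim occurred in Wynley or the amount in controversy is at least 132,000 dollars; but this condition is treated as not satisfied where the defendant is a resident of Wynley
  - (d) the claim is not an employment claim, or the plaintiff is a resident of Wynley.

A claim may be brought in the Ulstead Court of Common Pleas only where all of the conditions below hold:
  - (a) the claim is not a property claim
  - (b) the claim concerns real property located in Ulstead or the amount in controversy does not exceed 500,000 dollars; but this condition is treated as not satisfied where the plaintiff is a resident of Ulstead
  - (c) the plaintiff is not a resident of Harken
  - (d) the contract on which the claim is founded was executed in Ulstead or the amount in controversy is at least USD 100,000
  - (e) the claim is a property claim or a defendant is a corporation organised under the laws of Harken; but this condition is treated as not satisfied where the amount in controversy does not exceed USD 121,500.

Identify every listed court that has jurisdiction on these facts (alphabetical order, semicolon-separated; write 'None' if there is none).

the Superior Court of Harken; the Ulstead Court of Common Pleas; the Wynley District Court

The Superior Court of Harken:
  (a) The amount in controversy is 135,000 dollars, within the 250,000 dollars ceiling, so one alternative holds. Met.
  (b) Okafor Industries has its principal place of business in Harken. Met.
  (c) Okafor Industries is organised under the laws of Harken — that alternative is enough. Met.
  (d) Okafor Industries resides in Harken — that alternative is enough. Condition met.
  → Jurisdiction lies.
The Wynley District Court:
  (a) The plaintiff resides in Ashholm, which is not Wynley. Condition met.
  (b) The contract was executed in Harken, not Wynley. However, the amount in controversy is $135,000, which meets the $10,000 floor, so the 'unless' proviso supplies this condition. Met.
  (c) The amount in controversy is USD 135,000, which meets the USD 132,000 floor, which satisfies one of the alternatives. The exception is not triggered, since the defendant resides in Harken, not Wynley. Condition met.
  (d) The claim is a contract claim, not an employment claim, so one alternative holds. Condition met.
  → Jurisdiction lies.
The Ulstead Court of Common Pleas:
  (a) The claim is a contract claim, not a property claim. Condition met.
  (b) The amount in controversy is 135,000 dollars, within the 500,000 dollars ceiling — that alternative is enough. The carve-out does not apply: the plaintiff resides in Ashholm, not Ulstead. Condition met.
  (c) The plaintiff resides in Ashholm, which is not Harken. Met.
  (d) The amount in controversy is $135,000, which meets the $100,000 floor — that alternative is enough. Satisfied.
  (e) Okafor Industries is organised under the laws of Harken, so one alternative holds. And the carve-out is inapplicable — the amount in controversy is $135,000, above the $121,500 ceiling. Condition met.
  → Jurisdiction lies.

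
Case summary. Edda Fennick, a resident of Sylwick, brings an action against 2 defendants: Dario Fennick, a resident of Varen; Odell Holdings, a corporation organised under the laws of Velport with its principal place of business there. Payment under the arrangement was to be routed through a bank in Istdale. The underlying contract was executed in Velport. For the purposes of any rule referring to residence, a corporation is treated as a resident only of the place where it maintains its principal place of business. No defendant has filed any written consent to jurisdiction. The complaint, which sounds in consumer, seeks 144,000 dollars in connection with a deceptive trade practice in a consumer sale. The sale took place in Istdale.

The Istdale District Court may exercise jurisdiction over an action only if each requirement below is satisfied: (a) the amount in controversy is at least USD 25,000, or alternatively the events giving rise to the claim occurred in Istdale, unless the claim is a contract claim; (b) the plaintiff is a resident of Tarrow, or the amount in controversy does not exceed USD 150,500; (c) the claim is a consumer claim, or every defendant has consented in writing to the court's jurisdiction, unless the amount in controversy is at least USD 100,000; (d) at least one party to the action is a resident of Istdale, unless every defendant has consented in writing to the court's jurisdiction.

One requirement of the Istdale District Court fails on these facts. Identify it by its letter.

(d)

The Istdale District Court:
  (a) The amount in controversy is $144,000, which meets the $25,000 floor, which satisfies one of the alternatives. Condition met.
  (b) The amount in controversy is 144,000 dollars, within the USD 150,500 ceiling, so one alternative holds. Met.
  (c) The claim is a consumer claim — that alternative is enough. Satisfied.
  (d) No party resides in Istdale. Nor does the 'unless' clause help: no such written consent has been filed. Condition not met.
Only condition (d) fails.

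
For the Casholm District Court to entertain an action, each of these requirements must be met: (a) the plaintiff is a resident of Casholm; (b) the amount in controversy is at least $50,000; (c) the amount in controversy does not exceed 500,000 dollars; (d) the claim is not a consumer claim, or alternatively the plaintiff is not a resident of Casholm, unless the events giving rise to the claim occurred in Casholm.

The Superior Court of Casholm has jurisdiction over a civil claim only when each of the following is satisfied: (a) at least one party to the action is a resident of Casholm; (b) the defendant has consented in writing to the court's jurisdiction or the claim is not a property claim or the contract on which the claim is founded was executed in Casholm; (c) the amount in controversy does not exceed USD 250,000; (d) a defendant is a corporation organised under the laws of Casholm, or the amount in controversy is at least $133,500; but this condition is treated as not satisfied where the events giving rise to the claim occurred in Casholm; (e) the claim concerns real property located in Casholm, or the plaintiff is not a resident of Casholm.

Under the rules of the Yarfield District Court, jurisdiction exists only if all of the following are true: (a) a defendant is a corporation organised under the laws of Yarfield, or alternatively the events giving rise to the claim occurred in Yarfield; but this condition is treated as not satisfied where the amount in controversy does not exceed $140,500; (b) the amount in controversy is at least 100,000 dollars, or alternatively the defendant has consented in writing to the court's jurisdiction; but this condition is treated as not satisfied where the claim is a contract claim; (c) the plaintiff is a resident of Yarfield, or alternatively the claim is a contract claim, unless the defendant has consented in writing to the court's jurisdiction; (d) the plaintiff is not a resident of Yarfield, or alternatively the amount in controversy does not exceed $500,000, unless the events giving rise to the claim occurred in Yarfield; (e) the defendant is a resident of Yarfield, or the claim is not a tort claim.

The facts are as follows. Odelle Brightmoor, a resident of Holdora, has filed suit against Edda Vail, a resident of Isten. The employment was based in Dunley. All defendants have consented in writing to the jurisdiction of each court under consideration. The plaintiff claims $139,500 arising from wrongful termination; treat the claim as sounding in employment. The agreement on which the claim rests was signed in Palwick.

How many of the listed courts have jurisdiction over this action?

0

The Casholm District Court:
  (a) The plaintiff resides in Holdora, not Casholm. Not satisfied.
  (b) The amount in controversy is 139,500 dollars, which meets the USD 50,000 floor. Satisfied.
  (c) The amount in controversy is 139,500 dollars, within the $500,000 ceiling. Condition met.
  (d) The claim is an employment claim, not a consumer claim, so this disjunct is met. Condition met.
  → Not every requirement is met — no jurisdiction.
The Superior Court of Casholm:
  (a) No party resides in Casholm. Not met.
  (b) Every defendant has filed written consent, which satisfies one of the alternatives. Condition met.
  (c) The amount in controversy is $139,500, within the $250,000 ceiling. Satisfied.
  (d) The amount in controversy is 139,500 dollars, which meets the 133,500 dollars floor — that alternative is enough. The carve-out does not apply: the operative events occurred in Dunley, not Casholm. Condition met.
  (e) The plaintiff resides in Holdora, which is not Casholm — that alternative is enough. Satisfied.
  → The court lacks jurisdiction.
The Yarfield District Court:
  (a) No defendant is a corporation; the operative events occurred in Dunley, not Yarfield — none of the alternatives is met. Not met.
  (b) The amount in controversy is $139,500, which meets the $100,000 floor, so this disjunct is met. And the carve-out is inapplicable — the claim is an employment claim, not a contract claim. Met.
  (c) The plaintiff resides in Holdora, not Yarfield; the claim is an employment claim, not a contract claim — none of the alternatives is met. But every defendant has filed written consent, and the 'unless' clause therefore excuses the requirement. Satisfied.
  (d) The plaintiff resides in Holdora, which is not Yarfield, so one alternative holds. Satisfied.
  (e) The claim is an employment claim, not a tort claim, which satisfies one of the alternatives. Met.
  → The court lacks jurisdiction.
No court satisfies all of its conditions.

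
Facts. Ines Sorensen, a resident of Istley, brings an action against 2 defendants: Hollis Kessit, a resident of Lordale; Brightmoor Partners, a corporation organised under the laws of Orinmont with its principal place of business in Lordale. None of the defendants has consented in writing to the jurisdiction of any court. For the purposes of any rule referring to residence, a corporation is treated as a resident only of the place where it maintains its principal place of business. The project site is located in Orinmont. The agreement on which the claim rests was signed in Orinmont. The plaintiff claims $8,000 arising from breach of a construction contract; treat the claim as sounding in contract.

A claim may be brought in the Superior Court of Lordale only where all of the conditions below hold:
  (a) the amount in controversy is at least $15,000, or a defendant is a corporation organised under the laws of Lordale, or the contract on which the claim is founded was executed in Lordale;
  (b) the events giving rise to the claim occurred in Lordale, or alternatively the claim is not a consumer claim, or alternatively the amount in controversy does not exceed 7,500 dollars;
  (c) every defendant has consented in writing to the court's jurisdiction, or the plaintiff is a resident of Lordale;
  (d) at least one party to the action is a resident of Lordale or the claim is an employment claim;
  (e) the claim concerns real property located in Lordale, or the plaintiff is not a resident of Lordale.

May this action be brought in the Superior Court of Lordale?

The Superior Court of Lordale:
  (a) The amount in controversy is 8,000 dollars, below the USD 15,000 floor; the corporate defendant(s) are organised in Orinmont, not Lordale; the contract was executed in Orinmont, not Lordale — no alternative holds. Condition not met.
  (b) The claim is a contract claim, not a consumer claim, so one alternative holds. Satisfied.
  (c) No such written consent has been filed; the plaintiff resides in Istley, not Lordale — none of the alternatives is met. Not satisfied.
  (d) Hollis Kessit resides in Lordale, so this disjunct is met. Met.
  (e) The plaintiff resides in Istley, which is not Lordale, so one alternative holds. Satisfied.
  → Not every requirement is met — no jurisdiction.

No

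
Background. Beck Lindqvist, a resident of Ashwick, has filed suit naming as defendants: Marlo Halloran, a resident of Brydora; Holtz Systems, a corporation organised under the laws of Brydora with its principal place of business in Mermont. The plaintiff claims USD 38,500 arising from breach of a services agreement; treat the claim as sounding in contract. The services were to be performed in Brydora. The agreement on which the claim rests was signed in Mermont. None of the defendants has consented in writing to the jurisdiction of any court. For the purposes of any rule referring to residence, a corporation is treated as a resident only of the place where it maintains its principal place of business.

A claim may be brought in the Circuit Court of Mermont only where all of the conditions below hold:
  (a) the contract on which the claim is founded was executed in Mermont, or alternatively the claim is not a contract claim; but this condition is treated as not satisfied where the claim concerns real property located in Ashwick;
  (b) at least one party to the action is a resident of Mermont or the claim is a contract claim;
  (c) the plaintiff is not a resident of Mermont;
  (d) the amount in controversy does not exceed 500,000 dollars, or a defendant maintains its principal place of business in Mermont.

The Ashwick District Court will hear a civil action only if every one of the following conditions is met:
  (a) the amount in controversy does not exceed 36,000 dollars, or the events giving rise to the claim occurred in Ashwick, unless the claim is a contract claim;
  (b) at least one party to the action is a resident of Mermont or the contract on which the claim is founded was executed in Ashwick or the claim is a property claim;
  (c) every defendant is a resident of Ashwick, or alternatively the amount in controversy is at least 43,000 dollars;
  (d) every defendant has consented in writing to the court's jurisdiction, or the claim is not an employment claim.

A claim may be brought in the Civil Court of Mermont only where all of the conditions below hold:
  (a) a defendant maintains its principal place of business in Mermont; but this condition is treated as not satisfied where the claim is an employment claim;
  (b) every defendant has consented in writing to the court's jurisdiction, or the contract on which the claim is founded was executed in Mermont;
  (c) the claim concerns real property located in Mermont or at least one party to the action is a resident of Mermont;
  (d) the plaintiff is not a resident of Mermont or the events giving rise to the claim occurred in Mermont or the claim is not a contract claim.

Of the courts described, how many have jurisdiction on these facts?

The Circuit Court of Mermont:
  (a) The contract was executed in Mermont, so this disjunct is met. And the carve-out is inapplicable — the claim does not concern real property. Met.
  (b) Holtz Systems resides in Mermont — that alternative is enough. Condition met.
  (c) The plaintiff resides in Ashwick, which is not Mermont. Met.
  (d) The amount in controversy is USD 38,500, within the 500,000 dollars ceiling, so one alternative holds. Satisfied.
  → The court has jurisdiction.
The Ashwick District Court:
  (a) The amount in controversy is USD 38,500, above the 36,000 dollars ceiling; the operative events occurred in Brydora, not Ashwick — no alternative holds. The proviso rescues it, though: the claim is a contract claim. Condition met.
  (b) Holtz Systems resides in Mermont — that alternative is enough. Satisfied.
  (c) The defendants reside as follows — Marlo Halloran in Brydora, Holtz Systems in Mermont — not all in Ashwick; the amount in controversy is 38,500 dollars, below the 43,000 dollars floor — no alternative holds. Not satisfied.
  (d) The claim is a contract claim, not an employment claim, which satisfies one of the alternatives. Satisfied.
  → The court lacks jurisdiction.
The Civil Court of Mermont:
  (a) Holtz Systems has its principal place of business in Mermont. The carve-out does not apply: the claim is a contract claim, not an employment claim. Met.
  (b) The contract was executed in Mermont, so this disjunct is met. Met.
  (c) Holtz Systems resides in Mermont, which satisfies one of the alternatives. Satisfied.
  (d) The plaintiff resides in Ashwick, which is not Mermont, which satisfies one of the alternatives. Condition met.
  → The court has jurisdiction.
Courts with jurisdiction: the Circuit Court of Mermont, the Civil Court of Mermont — 2 in total.

2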